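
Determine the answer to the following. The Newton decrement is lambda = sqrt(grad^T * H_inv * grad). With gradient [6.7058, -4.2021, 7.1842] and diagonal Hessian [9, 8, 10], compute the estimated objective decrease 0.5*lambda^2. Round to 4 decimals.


Step 1: H is diagonal, so H^(-1) * g = [0.7451, -0.5253, 0.7184].
Step 2: g^T H^(-1) g = sum_i g_i^2 / H_ii
  = (6.7058)^2/9 + (-4.2021)^2/8 + (7.1842)^2/10
  = 4.9964 + 2.2072 + 5.1613 = 12.3649
Step 3: Objective decrease = 0.5 * g^T H^(-1) g = 6.1824


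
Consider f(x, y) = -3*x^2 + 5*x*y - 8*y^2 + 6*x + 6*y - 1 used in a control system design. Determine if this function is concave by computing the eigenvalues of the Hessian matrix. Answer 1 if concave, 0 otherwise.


The Hessian of f(x,y) = -3*x^2 + 5*x*y - 8*y^2 + 6*x + 6*y - 1 is:
H = [[-6, 5], [5, -16]]
Trace = -6 - 16 = -22
Determinant = -6*-16 - (5)^2 = 71
Discriminant = (-22)^2 - 4*71 = 200.0
Eigenvalues: lambda_1 = -18.0711, lambda_2 = -3.9289
The function is concave.

1


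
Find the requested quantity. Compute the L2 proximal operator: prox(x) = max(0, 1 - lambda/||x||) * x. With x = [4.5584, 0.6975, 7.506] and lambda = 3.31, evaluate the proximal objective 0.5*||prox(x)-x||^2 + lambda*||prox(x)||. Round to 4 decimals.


Step 1: Compute ||x||.
||x|| = 8.8094
Step 2: Compute scaling factor.
scale = max(0, 1 - 3.31/8.8094) = 0.6243
Step 3: prox(x) = [2.8456, 0.4354, 4.6857]
||prox(x)|| = 5.4994
Step 4: Proximal objective.
0.5*||prox-x||^2 = 5.4781
lambda*||prox|| = 18.203
Total = 23.6811


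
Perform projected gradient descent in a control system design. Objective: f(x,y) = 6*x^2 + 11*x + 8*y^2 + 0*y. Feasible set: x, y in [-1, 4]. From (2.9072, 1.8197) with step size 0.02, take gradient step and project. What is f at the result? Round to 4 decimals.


Step 1: Compute gradient at (2.9072, 1.8197).
grad_x = 2*6*2.9072 + 11 = 45.8864
grad_y = 2*8*1.8197 + 0 = 29.1152
Step 2: Gradient step.
x_raw = 2.9072 - 0.02*45.8864 = 1.9895
y_raw = 1.8197 - 0.02*29.1152 = 1.2374
Step 3: Project onto [-1, 4].
x_proj = clip(1.9895) = 1.9895
y_proj = clip(1.2374) = 1.2374
Step 4: Evaluate f.
f(1.9895, 1.2374) = 57.8814


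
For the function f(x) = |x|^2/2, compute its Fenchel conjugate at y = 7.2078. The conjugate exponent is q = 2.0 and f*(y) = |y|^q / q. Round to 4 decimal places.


The conjugate exponent q satisfies 1/p + 1/q = 1.
p = 2, so q = 2/(2 - 1) = 2.0
|y|^q = 7.2078^2.0 = 51.9524
f*(7.2078) = 51.9524 / 2.0 = 25.9762


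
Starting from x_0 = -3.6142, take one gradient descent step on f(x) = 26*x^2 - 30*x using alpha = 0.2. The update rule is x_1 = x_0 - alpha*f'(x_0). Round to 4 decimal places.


We compute the gradient at x_0 and apply the update.
f'(x) = 52*x - 30
f'(-3.6142) = 52*-3.6142 - 30 = -217.9384
x_1 = -3.6142 - 0.2*-217.9384 = 39.9735


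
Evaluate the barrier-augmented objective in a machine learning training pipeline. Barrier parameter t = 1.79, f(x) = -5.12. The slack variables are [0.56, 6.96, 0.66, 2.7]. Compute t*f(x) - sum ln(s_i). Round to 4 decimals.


Step 1: Compute log-barrier.
ln values: [-0.5798, 1.9402, -0.4155, 0.9933]
phi = -(-0.5798 + 1.9402 - 0.4155 + 0.9933) = -1.9381
Step 2: Compute augmented objective.
t*f(x) = 1.79*-5.12 = -9.1648
Total = -9.1648 - 1.9381 = -11.1029


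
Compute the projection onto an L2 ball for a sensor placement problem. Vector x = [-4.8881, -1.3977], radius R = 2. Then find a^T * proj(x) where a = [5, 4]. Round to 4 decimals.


Step 1: Compute ||x|| (intermediates to 6 decimals).
||x|| = sqrt((-4.8881)^2 + (-1.3977)^2) = 5.084003
Step 2: Project.
Since ||x|| > R, scale = R/||x|| = 2/5.084003 = 0.393391, proj(x) = scale * x
proj(x) = [-1.922935, -0.549843]
Step 3: Dot product.
a^T * proj(x) = 5*(-1.922935) + 4*(-0.549843) = -11.814


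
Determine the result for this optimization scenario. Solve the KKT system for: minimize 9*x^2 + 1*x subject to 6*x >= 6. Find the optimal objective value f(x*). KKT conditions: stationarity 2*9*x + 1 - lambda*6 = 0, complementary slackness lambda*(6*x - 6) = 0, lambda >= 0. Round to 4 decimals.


Step 1: Try lambda = 0 (constraint inactive).
x_unc = -1/(2*9) = -0.0556
Check: 6*-0.0556 = -0.3336 < 6 -- violated!
Step 2: Constraint must be active: 6*x = 6
x* = 6/6 = 1.0
lambda = (2*9*1.0 + 1)/6 = 3.1667
Step 3: Compute optimal value.
f(x*) = 9*1.0^2 + 1*1.0 = 10.0


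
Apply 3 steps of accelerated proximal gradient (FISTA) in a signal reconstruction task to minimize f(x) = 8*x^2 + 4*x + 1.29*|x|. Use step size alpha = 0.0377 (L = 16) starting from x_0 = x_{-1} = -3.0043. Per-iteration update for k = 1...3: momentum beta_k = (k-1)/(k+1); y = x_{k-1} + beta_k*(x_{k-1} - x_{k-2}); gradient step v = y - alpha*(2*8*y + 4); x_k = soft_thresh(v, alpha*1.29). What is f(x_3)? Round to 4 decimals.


FISTA on f(x) = 8*x^2 + 4*x + 1.29*|x|
L = 16, alpha = 0.0377
Iteration 1: beta = 0.0, y = -3.0043 + 0.0*(-3.0043 + 3.0043) = -3.0043
  grad(y) = -44.0688, v = y - alpha*grad = -1.3429
  prox(v) = soft_thresh(-1.3429, 0.0486) = -1.2943
Iteration 2: beta = 0.3333, y = -1.2943 + 0.3333*(-1.2943 + 3.0043) = -0.7243
  grad(y) = -7.5882, v = y - alpha*grad = -0.4382
  prox(v) = soft_thresh(-0.4382, 0.0486) = -0.3896
Iteration 3: beta = 0.5, y = -0.3896 + 0.5*(-0.3896 + 1.2943) = 0.0628
  grad(y) = 5.0049, v = y - alpha*grad = -0.1259
  prox(v) = soft_thresh(-0.1259, 0.0486) = -0.0772
f(x_3) = 8*(-0.0772)^2 + 4*(-0.0772) + 1.29*|-0.0772| = -0.1616


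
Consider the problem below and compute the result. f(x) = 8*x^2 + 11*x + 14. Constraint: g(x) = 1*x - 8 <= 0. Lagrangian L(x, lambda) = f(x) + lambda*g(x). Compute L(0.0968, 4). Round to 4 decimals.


Step 1: Evaluate f(x).
f(0.0968) = 8*0.0968^2 + 11*0.0968 + 14 = 15.1398
Step 2: Evaluate g(x).
g(0.0968) = 1*0.0968 - 8 = -7.9032
Step 3: Compute Lagrangian.
L = 15.1398 + 4*-7.9032 = -16.473


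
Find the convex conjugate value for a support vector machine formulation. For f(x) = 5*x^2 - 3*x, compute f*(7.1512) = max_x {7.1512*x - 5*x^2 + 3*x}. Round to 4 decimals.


f*(y) = sup_x {y*x - a*x^2 - b*x} = sup_x {(y-b)*x - a*x^2}
FOC: (y - b) - 2a*x = 0 => x* = (y - b)/(2a)
x* = (7.1512 + 3)/(2*5) = 1.0151
f*(7.1512) = (y-b)^2/(4a) = (7.1512 + 3)^2/(4*5)
= 103.0469/20 = 5.1523


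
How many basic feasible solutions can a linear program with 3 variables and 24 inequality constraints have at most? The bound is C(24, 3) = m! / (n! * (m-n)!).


Each vertex corresponds to some choice of n active constraints out of m, so the number of vertices is at most C(m, n) = m! / (n!(m-n)!).
m = 24, n = 3
Numerator: 24 * 23 * 22
Denominator: 3! = 6
C(24, 3) = 2024


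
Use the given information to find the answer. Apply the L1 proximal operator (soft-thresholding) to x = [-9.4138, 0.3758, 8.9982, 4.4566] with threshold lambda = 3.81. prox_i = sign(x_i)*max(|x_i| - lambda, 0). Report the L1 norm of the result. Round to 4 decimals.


Soft-thresholding with lambda = 3.81:
prox(-9.4138) = sign(-9.4138)*max(|-9.4138| - 3.81, 0) = -5.6038
prox(0.3758) = sign(0.3758)*max(|0.3758| - 3.81, 0) = 0.0
prox(8.9982) = sign(8.9982)*max(|8.9982| - 3.81, 0) = 5.1882
prox(4.4566) = sign(4.4566)*max(|4.4566| - 3.81, 0) = 0.6466
prox(x) = [-5.6038, 0.0, 5.1882, 0.6466]
||prox(x)||_1 = 5.6038 + 0.0 + 5.1882 + 0.6466 = 11.4386


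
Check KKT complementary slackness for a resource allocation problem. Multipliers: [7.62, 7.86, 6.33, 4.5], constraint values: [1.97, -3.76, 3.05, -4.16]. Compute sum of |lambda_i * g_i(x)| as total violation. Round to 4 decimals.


KKT complementary slackness check:
lambda_1 * g_1 = 7.62 * 1.97 = 15.0114
lambda_2 * g_2 = 7.86 * -3.76 = -29.5536
lambda_3 * g_3 = 6.33 * 3.05 = 19.3065
lambda_4 * g_4 = 4.5 * -4.16 = -18.72
Total violation = 15.0114 + 29.5536 + 19.3065 + 18.72 = 82.5915


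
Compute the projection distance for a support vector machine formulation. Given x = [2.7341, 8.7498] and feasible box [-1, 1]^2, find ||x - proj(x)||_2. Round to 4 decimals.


Project each component onto [-1, 1].
clip(2.7341) = 1.0, clip(8.7498) = 1.0
Projection = [1.0, 1.0]
Squared diffs: [3.0071, 60.0594]
Distance = sqrt(63.0665) = 7.9414


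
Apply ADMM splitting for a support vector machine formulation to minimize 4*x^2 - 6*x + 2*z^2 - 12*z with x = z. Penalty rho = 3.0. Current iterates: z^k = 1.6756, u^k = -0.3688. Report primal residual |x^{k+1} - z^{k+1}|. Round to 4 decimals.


ADMM iteration with rho = 3.0, z^k = 1.6756, u^k = -0.3688
Step 1: x-update.
Minimize 4*x^2 - 6*x + (3.0/2)*(x - 1.6756 - 0.3688)^2
FOC: (2*4 + 3.0)*x = 6 + 3.0*(1.6756 + 0.3688)
x^{k+1} = 1.103
Step 2: z-update.
Minimize 2*z^2 - 12*z + (3.0/2)*(1.103 - z - 0.3688)^2
FOC: (2*2 + 3.0)*z = 12 + 3.0*(1.103 - 0.3688)
z^{k+1} = 2.029
Step 3: u-update.
u^{k+1} = -0.3688 + 1.103 - 2.029 = -1.2947
Step 4: Primal residual = |1.103 - 2.029| = 0.9259


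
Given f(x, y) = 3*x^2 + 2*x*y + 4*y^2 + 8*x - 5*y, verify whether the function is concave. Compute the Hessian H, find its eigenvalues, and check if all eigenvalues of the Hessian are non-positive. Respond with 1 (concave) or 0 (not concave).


The Hessian of f(x,y) = 3*x^2 + 2*x*y + 4*y^2 + 8*x - 5*y is:
H = [[6, 2], [2, 8]]
Trace = 6 + 8 = 14
Determinant = 6*8 - (2)^2 = 44
Discriminant = (14)^2 - 4*44 = 20.0
Eigenvalues: lambda_1 = 4.7639, lambda_2 = 9.2361
The function is not concave.

0


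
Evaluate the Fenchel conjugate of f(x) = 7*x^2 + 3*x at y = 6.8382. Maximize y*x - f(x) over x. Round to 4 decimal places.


f*(y) = sup_x {y*x - a*x^2 - b*x} = sup_x {(y-b)*x - a*x^2}
FOC: (y - b) - 2a*x = 0 => x* = (y - b)/(2a)
x* = (6.8382 - 3)/(2*7) = 0.2742
f*(6.8382) = (y-b)^2/(4a) = (6.8382 - 3)^2/(4*7)
= 14.7318/28 = 0.5261


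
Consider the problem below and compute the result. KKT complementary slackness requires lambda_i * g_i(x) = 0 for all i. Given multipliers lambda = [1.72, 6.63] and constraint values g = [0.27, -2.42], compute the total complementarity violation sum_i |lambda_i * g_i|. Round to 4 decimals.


KKT complementary slackness check:
lambda_1 * g_1 = 1.72 * 0.27 = 0.4644
lambda_2 * g_2 = 6.63 * -2.42 = -16.0446
Total violation = 0.4644 + 16.0446 = 16.509


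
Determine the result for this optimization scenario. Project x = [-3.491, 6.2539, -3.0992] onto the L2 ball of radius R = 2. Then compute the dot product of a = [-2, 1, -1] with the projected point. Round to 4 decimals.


Step 1: Compute ||x|| (intermediates to 6 decimals).
||x|| = sqrt((-3.491)^2 + 6.2539^2 + (-3.0992)^2) = 7.804062
Step 2: Project.
Since ||x|| > R, scale = R/||x|| = 2/7.804062 = 0.256277, proj(x) = scale * x
proj(x) = [-0.894663, 1.602731, -0.794254]
Step 3: Dot product.
a^T * proj(x) = -2*(-0.894663) + 1*1.602731 - 1*(-0.794254) = 4.1863


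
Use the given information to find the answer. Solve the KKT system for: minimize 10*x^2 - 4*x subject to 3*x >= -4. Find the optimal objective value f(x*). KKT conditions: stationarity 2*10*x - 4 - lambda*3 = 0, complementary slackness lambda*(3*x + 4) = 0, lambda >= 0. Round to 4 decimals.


Step 1: Try lambda = 0 (constraint inactive).
Stationarity: 2*10*x - 4 = 0
x* = 4/(2*10) = 0.2
Check constraint: 3*0.2 = 0.6 >= -4 -- satisfied.
Step 2: Compute optimal value.
f(x*) = 10*0.2^2 - 4*0.2 = -0.4


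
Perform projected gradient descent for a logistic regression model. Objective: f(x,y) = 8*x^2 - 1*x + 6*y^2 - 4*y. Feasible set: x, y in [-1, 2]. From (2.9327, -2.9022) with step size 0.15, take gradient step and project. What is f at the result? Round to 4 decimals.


Step 1: Compute gradient at (2.9327, -2.9022).
grad_x = 2*8*2.9327 - 1 = 45.9232
grad_y = 2*6*-2.9022 - 4 = -38.8264
Step 2: Gradient step.
x_raw = 2.9327 - 0.15*45.9232 = -3.9558
y_raw = -2.9022 - 0.15*-38.8264 = 2.9218
Step 3: Project onto [-1, 2].
x_proj = clip(-3.9558) = -1.0
y_proj = clip(2.9218) = 2.0
Step 4: Evaluate f.
f(-1.0, 2.0) = 25.0


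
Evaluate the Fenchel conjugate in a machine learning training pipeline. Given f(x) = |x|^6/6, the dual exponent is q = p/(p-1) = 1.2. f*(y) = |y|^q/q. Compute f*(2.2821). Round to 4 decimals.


The conjugate exponent q satisfies 1/p + 1/q = 1.
p = 6, so q = 6/(6 - 1) = 1.2
|y|^q = 2.2821^1.2 = 2.6915
f*(2.2821) = 2.6915 / 1.2 = 2.243


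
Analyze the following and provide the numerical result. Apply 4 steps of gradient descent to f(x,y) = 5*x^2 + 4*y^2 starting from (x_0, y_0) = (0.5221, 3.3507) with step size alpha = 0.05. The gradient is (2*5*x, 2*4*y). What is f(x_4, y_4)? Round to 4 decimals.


Gradient descent on f(x,y) = 5*x^2 + 4*y^2.
Starting point: (0.5221, 3.3507), alpha = 0.05
Step 1: grad_x = 2*5*0.5221 = 5.221, grad_y = 2*4*3.3507 = 26.8056
  x_1 = 0.5221 - 0.05*5.221 = 0.2611
  y_1 = 3.3507 - 0.05*26.8056 = 2.0104
Step 2: grad_x = 2*5*0.2611 = 2.6105, grad_y = 2*4*2.0104 = 16.0834
  x_2 = 0.2611 - 0.05*2.6105 = 0.1305
  y_2 = 2.0104 - 0.05*16.0834 = 1.2063
Step 3: grad_x = 2*5*0.1305 = 1.3053, grad_y = 2*4*1.2063 = 9.65
  x_3 = 0.1305 - 0.05*1.3053 = 0.0653
  y_3 = 1.2063 - 0.05*9.65 = 0.7238
Step 4: grad_x = 2*5*0.0653 = 0.6526, grad_y = 2*4*0.7238 = 5.79
  x_4 = 0.0653 - 0.05*0.6526 = 0.0326
  y_4 = 0.7238 - 0.05*5.79 = 0.4343
f(0.0326, 0.4343) = 5*0.0326^2 + 4*0.4343^2 = 0.7596


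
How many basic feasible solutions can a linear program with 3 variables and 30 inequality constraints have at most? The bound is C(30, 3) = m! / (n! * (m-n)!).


Each vertex corresponds to some choice of n active constraints out of m, so the number of vertices is at most C(m, n) = m! / (n!(m-n)!).
m = 30, n = 3
Numerator: 30 * 29 * 28
Denominator: 3! = 6
C(30, 3) = 4060


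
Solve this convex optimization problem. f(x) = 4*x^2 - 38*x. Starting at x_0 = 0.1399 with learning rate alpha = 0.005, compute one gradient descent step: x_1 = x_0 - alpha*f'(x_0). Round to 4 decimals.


We compute the gradient at x_0 and apply the update.
f'(x) = 8*x - 38
f'(0.1399) = 8*0.1399 - 38 = -36.8808
x_1 = 0.1399 - 0.005*-36.8808 = 0.3243


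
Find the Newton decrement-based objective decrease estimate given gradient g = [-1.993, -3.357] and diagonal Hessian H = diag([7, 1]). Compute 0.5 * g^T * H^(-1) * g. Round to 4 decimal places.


Step 1: H is diagonal, so H^(-1) * g = [-0.2847, -3.357].
Step 2: g^T H^(-1) g = sum_i g_i^2 / H_ii
  = (-1.993)^2/7 + (-3.357)^2/1
  = 0.5674 + 11.2694 = 11.8369
Step 3: Objective decrease = 0.5 * g^T H^(-1) g = 5.9184


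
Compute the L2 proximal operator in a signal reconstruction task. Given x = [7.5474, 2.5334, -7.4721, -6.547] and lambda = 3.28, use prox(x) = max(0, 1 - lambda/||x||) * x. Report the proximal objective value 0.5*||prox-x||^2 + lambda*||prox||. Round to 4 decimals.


Step 1: Compute ||x||.
||x|| = 12.7309
Step 2: Compute scaling factor.
scale = max(0, 1 - 3.28/12.7309) = 0.7424
Step 3: prox(x) = [5.6029, 1.8807, -5.547, -4.8602]
||prox(x)|| = 9.4509
Step 4: Proximal objective.
0.5*||prox-x||^2 = 5.3792
lambda*||prox|| = 30.999
Total = 36.3783


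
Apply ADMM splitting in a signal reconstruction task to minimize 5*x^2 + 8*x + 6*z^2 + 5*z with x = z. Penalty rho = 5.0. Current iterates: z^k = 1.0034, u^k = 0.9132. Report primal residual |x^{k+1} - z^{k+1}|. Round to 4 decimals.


ADMM iteration with rho = 5.0, z^k = 1.0034, u^k = 0.9132
Step 1: x-update.
Minimize 5*x^2 + 8*x + (5.0/2)*(x - 1.0034 + 0.9132)^2
FOC: (2*5 + 5.0)*x = -8 + 5.0*(1.0034 - 0.9132)
x^{k+1} = -0.5033
Step 2: z-update.
Minimize 6*z^2 + 5*z + (5.0/2)*(-0.5033 - z + 0.9132)^2
FOC: (2*6 + 5.0)*z = -5 + 5.0*(-0.5033 + 0.9132)
z^{k+1} = -0.1735
Step 3: u-update.
u^{k+1} = 0.9132 - 0.5033 + 0.1735 = 0.5835
Step 4: Primal residual = |-0.5033 + 0.1735| = 0.3297


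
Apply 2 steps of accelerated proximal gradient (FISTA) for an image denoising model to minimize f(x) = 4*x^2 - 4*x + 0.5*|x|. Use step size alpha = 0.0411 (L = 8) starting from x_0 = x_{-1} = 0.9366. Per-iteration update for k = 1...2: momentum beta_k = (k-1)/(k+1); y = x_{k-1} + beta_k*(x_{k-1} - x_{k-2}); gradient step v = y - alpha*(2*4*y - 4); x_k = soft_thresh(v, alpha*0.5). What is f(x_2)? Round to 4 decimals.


FISTA on f(x) = 4*x^2 - 4*x + 0.5*|x|
L = 8, alpha = 0.0411
Iteration 1: beta = 0.0, y = 0.9366 + 0.0*(0.9366 - 0.9366) = 0.9366
  grad(y) = 3.4928, v = y - alpha*grad = 0.793
  prox(v) = soft_thresh(0.793, 0.0206) = 0.7725
Iteration 2: beta = 0.3333, y = 0.7725 + 0.3333*(0.7725 - 0.9366) = 0.7178
  grad(y) = 1.7424, v = y - alpha*grad = 0.6462
  prox(v) = soft_thresh(0.6462, 0.0206) = 0.6256
f(x_2) = 4*0.6256^2 - 4*0.6256 + 0.5*|0.6256| = -0.624


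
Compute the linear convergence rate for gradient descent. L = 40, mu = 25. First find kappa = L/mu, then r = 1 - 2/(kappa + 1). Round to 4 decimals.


Step 1: Compute the condition number.
kappa = L/mu = 40/25 = 1.6
Step 2: Compute the convergence rate.
r = 1 - 2/(kappa + 1) = 1 - 2*mu/(L + mu) = (L - mu)/(L + mu) = 15/65 = 0.2308


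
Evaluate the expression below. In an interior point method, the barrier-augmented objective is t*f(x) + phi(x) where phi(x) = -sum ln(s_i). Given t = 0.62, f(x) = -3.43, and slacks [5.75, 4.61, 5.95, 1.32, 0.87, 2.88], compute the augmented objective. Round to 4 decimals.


Step 1: Compute log-barrier.
ln values: [1.7492, 1.5282, 1.7834, 0.2776, -0.1393, 1.0578]
phi = -(1.7492 + 1.5282 + 1.7834 + 0.2776 - 0.1393 + 1.0578) = -6.257
Step 2: Compute augmented objective.
t*f(x) = 0.62*-3.43 = -2.1266
Total = -2.1266 - 6.257 = -8.3836


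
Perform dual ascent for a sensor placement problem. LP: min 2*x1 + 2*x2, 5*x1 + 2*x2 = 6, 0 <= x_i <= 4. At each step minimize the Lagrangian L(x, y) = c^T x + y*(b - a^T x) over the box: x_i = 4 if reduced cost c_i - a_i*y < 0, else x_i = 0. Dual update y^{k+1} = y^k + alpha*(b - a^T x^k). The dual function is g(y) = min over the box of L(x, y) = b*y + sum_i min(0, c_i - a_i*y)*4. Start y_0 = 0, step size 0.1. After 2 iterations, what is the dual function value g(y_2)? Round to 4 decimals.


Dual ascent for LP: min 2*x1 + 2*x2, 5*x1 + 2*x2 = 6, 0 <= x_i <= 4
Step 1: y^k = 0.0, reduced costs: (2.0, 2.0)
  x^k = (0.0, 0.0), subgradient = b - a^T x = 6.0
  y^{k+1} = 0.0 + 0.1*6.0 = 0.6
Step 2: y^k = 0.6, reduced costs: (-1.0, 0.8)
  x^k = (4.0, 0.0), subgradient = b - a^T x = -14.0
  y^{k+1} = 0.6 + 0.1*-14.0 = -0.8
Dual objective at y_2 = -0.8: reduced costs (6.0, 3.6), box minimizer x = (0.0, 0.0)
g(y_2) = b*y + (c1 - a1*y)*x1 + (c2 - a2*y)*x2 = 6*(-0.8) + 6.0*0.0 + 3.6*0.0 = -4.8 + 0.0 + 0.0 = -4.8


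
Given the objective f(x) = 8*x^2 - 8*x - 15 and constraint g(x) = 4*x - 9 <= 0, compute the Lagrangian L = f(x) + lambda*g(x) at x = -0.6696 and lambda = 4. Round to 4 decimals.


Step 1: Evaluate f(x).
f(-0.6696) = 8*(-0.6696)^2 - 8*(-0.6696) - 15 = -6.0563
Step 2: Evaluate g(x).
g(-0.6696) = 4*-0.6696 - 9 = -11.6784
Step 3: Compute Lagrangian.
L = -6.0563 + 4*-11.6784 = -52.7699


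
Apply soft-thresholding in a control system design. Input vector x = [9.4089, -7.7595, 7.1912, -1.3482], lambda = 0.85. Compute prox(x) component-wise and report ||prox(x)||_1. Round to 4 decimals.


Soft-thresholding with lambda = 0.85:
prox(9.4089) = sign(9.4089)*max(|9.4089| - 0.85, 0) = 8.5589
prox(-7.7595) = sign(-7.7595)*max(|-7.7595| - 0.85, 0) = -6.9095
prox(7.1912) = sign(7.1912)*max(|7.1912| - 0.85, 0) = 6.3412
prox(-1.3482) = sign(-1.3482)*max(|-1.3482| - 0.85, 0) = -0.4982
prox(x) = [8.5589, -6.9095, 6.3412, -0.4982]
||prox(x)||_1 = 8.5589 + 6.9095 + 6.3412 + 0.4982 = 22.3078


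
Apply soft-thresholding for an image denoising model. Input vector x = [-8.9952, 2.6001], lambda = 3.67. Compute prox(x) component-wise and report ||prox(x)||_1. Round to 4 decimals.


Soft-thresholding with lambda = 3.67:
prox(-8.9952) = sign(-8.9952)*max(|-8.9952| - 3.67, 0) = -5.3252
prox(2.6001) = sign(2.6001)*max(|2.6001| - 3.67, 0) = 0.0
prox(x) = [-5.3252, 0.0]
||prox(x)||_1 = 5.3252 + 0.0 = 5.3252


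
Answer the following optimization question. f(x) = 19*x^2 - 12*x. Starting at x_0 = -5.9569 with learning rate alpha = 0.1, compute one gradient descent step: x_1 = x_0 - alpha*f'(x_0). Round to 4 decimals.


We compute the gradient at x_0 and apply the update.
f'(x) = 38*x - 12
f'(-5.9569) = 38*-5.9569 - 12 = -238.3622
x_1 = -5.9569 - 0.1*-238.3622 = 17.8793


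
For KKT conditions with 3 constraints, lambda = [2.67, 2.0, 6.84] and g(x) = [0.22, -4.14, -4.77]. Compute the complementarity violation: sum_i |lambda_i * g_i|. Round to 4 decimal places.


KKT complementary slackness check:
lambda_1 * g_1 = 2.67 * 0.22 = 0.5874
lambda_2 * g_2 = 2.0 * -4.14 = -8.28
lambda_3 * g_3 = 6.84 * -4.77 = -32.6268
Total violation = 0.5874 + 8.28 + 32.6268 = 41.4942


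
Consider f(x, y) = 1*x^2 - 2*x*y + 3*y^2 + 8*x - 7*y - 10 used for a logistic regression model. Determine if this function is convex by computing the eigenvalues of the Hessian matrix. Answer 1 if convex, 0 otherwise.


The Hessian of f(x,y) = 1*x^2 - 2*x*y + 3*y^2 + 8*x - 7*y - 10 is:
H = [[2, -2], [-2, 6]]
Trace = 2 + 6 = 8
Determinant = 2*6 - (-2)^2 = 8
Discriminant = (8)^2 - 4*8 = 32.0
Eigenvalues: lambda_1 = 1.1716, lambda_2 = 6.8284
The function is convex.

1


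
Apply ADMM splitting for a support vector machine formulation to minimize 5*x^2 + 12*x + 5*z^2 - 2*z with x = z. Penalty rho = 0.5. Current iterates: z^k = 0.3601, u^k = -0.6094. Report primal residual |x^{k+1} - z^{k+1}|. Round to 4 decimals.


ADMM iteration with rho = 0.5, z^k = 0.3601, u^k = -0.6094
Step 1: x-update.
Minimize 5*x^2 + 12*x + (0.5/2)*(x - 0.3601 - 0.6094)^2
FOC: (2*5 + 0.5)*x = -12 + 0.5*(0.3601 + 0.6094)
x^{k+1} = -1.0967
Step 2: z-update.
Minimize 5*z^2 - 2*z + (0.5/2)*(-1.0967 - z - 0.6094)^2
FOC: (2*5 + 0.5)*z = 2 + 0.5*(-1.0967 - 0.6094)
z^{k+1} = 0.1092
Step 3: u-update.
u^{k+1} = -0.6094 - 1.0967 - 0.1092 = -1.8153
Step 4: Primal residual = |-1.0967 - 0.1092| = 1.2059


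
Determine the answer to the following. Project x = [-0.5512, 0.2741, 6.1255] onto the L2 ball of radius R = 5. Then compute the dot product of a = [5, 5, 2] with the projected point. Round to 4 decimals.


Step 1: Compute ||x|| (intermediates to 6 decimals).
||x|| = sqrt((-0.5512)^2 + 0.2741^2 + 6.1255^2) = 6.156355
Step 2: Project.
Since ||x|| > R, scale = R/||x|| = 5/6.156355 = 0.812169, proj(x) = scale * x
proj(x) = [-0.447668, 0.222616, 4.974941]
Step 3: Dot product.
a^T * proj(x) = 5*(-0.447668) + 5*0.222616 + 2*4.974941 = 8.8246


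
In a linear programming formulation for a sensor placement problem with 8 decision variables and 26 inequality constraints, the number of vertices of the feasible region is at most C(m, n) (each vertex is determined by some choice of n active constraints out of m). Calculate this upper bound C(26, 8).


Each vertex corresponds to some choice of n active constraints out of m, so the number of vertices is at most C(m, n) = m! / (n!(m-n)!).
m = 26, n = 8
Numerator: 26 * 25 * 24 * 23 * 22 * 21 * 20 * 19
Denominator: 8! = 40320
C(26, 8) = 1562275


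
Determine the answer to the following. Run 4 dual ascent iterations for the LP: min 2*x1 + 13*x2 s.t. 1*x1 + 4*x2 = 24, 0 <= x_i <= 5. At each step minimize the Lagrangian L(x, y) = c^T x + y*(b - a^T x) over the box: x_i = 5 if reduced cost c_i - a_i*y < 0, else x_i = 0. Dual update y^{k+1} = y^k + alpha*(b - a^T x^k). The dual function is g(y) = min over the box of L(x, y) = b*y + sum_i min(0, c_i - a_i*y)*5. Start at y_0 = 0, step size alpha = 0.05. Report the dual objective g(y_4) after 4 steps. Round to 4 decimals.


Dual ascent for LP: min 2*x1 + 13*x2, 1*x1 + 4*x2 = 24, 0 <= x_i <= 5
Step 1: y^k = 0.0, reduced costs: (2.0, 13.0)
  x^k = (0.0, 0.0), subgradient = b - a^T x = 24.0
  y^{k+1} = 0.0 + 0.05*24.0 = 1.2
Step 2: y^k = 1.2, reduced costs: (0.8, 8.2)
  x^k = (0.0, 0.0), subgradient = b - a^T x = 24.0
  y^{k+1} = 1.2 + 0.05*24.0 = 2.4
Step 3: y^k = 2.4, reduced costs: (-0.4, 3.4)
  x^k = (5.0, 0.0), subgradient = b - a^T x = 19.0
  y^{k+1} = 2.4 + 0.05*19.0 = 3.35
Step 4: y^k = 3.35, reduced costs: (-1.35, -0.4)
  x^k = (5.0, 5.0), subgradient = b - a^T x = -1.0
  y^{k+1} = 3.35 + 0.05*-1.0 = 3.3
Dual objective at y_4 = 3.3: reduced costs (-1.3, -0.2), box minimizer x = (5.0, 5.0)
g(y_4) = b*y + (c1 - a1*y)*x1 + (c2 - a2*y)*x2 = 24*3.3 + (-1.3)*5.0 + (-0.2)*5.0 = 79.2 - 6.5 - 1.0 = 71.7


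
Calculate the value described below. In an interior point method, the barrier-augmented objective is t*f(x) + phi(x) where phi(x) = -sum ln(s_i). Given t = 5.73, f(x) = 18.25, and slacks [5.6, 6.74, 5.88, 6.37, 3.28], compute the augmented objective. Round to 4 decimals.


Step 1: Compute log-barrier.
ln values: [1.7228, 1.9081, 1.7716, 1.8516, 1.1878]
phi = -(1.7228 + 1.9081 + 1.7716 + 1.8516 + 1.1878) = -8.4418
Step 2: Compute augmented objective.
t*f(x) = 5.73*18.25 = 104.5725
Total = 104.5725 - 8.4418 = 96.1307


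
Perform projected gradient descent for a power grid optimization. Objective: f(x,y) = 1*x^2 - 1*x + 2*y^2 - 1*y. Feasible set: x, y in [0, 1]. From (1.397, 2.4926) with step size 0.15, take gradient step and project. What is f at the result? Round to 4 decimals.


Step 1: Compute gradient at (1.397, 2.4926).
grad_x = 2*1*1.397 - 1 = 1.794
grad_y = 2*2*2.4926 - 1 = 8.9704
Step 2: Gradient step.
x_raw = 1.397 - 0.15*1.794 = 1.1279
y_raw = 2.4926 - 0.15*8.9704 = 1.147
Step 3: Project onto [0, 1].
x_proj = clip(1.1279) = 1.0
y_proj = clip(1.147) = 1.0
Step 4: Evaluate f.
f(1.0, 1.0) = 1.0


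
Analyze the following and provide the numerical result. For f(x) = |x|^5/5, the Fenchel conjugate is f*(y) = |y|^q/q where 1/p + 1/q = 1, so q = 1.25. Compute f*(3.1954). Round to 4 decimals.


The conjugate exponent q satisfies 1/p + 1/q = 1.
p = 5, so q = 5/(5 - 1) = 1.25
|y|^q = 3.1954^1.25 = 4.2722
f*(3.1954) = 4.2722 / 1.25 = 3.4178


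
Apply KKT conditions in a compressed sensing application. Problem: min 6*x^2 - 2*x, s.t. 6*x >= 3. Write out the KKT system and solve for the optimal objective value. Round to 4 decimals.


Step 1: Try lambda = 0 (constraint inactive).
x_unc = 2/(2*6) = 0.1667
Check: 6*0.1667 = 1.0002 < 3 -- violated!
Step 2: Constraint must be active: 6*x = 3
x* = 3/6 = 0.5
lambda = (2*6*0.5 - 2)/6 = 0.6667
Step 3: Compute optimal value.
f(x*) = 6*0.5^2 - 2*0.5 = 0.5


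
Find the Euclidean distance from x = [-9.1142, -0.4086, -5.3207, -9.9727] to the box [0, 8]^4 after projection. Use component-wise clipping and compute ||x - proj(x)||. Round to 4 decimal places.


Project each component onto [0, 8].
clip(-9.1142) = 0.0, clip(-0.4086) = 0.0, clip(-5.3207) = 0.0, clip(-9.9727) = 0.0
Projection = [0.0, 0.0, 0.0, 0.0]
Squared diffs: [83.0686, 0.167, 28.3098, 99.4547]
Distance = sqrt(211.0001) = 14.5258


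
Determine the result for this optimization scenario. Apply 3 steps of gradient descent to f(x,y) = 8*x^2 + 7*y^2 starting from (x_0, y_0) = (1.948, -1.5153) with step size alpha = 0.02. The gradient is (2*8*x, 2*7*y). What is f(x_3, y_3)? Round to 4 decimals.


Gradient descent on f(x,y) = 8*x^2 + 7*y^2.
Starting point: (1.948, -1.5153), alpha = 0.02
Step 1: grad_x = 2*8*1.948 = 31.168, grad_y = 2*7*-1.5153 = -21.2142
  x_1 = 1.948 - 0.02*31.168 = 1.3246
  y_1 = -1.5153 - 0.02*-21.2142 = -1.091
Step 2: grad_x = 2*8*1.3246 = 21.1942, grad_y = 2*7*-1.091 = -15.2742
  x_2 = 1.3246 - 0.02*21.1942 = 0.9008
  y_2 = -1.091 - 0.02*-15.2742 = -0.7855
Step 3: grad_x = 2*8*0.9008 = 14.4121, grad_y = 2*7*-0.7855 = -10.9974
  x_3 = 0.9008 - 0.02*14.4121 = 0.6125
  y_3 = -0.7855 - 0.02*-10.9974 = -0.5656
f(0.6125, -0.5656) = 8*0.6125^2 + 7*(-0.5656)^2 = 5.2406


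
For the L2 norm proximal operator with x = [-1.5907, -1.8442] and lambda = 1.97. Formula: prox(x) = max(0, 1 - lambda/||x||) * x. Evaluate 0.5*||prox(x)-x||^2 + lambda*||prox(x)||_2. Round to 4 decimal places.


Step 1: Compute ||x||.
||x|| = 2.4354
Step 2: Compute scaling factor.
scale = max(0, 1 - 1.97/2.4354) = 0.1911
Step 3: prox(x) = [-0.304, -0.3525]
||prox(x)|| = 0.4654
Step 4: Proximal objective.
0.5*||prox-x||^2 = 1.9405
lambda*||prox|| = 0.9168
Total = 2.8574


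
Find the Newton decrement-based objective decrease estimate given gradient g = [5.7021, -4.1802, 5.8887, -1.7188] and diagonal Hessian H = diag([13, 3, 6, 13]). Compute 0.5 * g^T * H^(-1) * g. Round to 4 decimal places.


Step 1: H is diagonal, so H^(-1) * g = [0.4386, -1.3934, 0.9815, -0.1322].
Step 2: g^T H^(-1) g = sum_i g_i^2 / H_ii
  = (5.7021)^2/13 + (-4.1802)^2/3 + (5.8887)^2/6 + (-1.7188)^2/13
  = 2.5011 + 5.8247 + 5.7795 + 0.2273 = 14.3325
Step 3: Objective decrease = 0.5 * g^T H^(-1) g = 7.1662


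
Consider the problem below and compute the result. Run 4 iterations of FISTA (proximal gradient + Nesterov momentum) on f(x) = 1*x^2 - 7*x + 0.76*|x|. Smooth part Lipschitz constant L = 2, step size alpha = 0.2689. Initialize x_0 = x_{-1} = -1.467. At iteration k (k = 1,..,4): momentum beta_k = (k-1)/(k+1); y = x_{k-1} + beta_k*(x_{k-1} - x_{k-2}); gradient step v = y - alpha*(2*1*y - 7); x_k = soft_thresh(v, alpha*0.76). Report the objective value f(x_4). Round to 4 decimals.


FISTA on f(x) = 1*x^2 - 7*x + 0.76*|x|
L = 2, alpha = 0.2689
Iteration 1: beta = 0.0, y = -1.467 + 0.0*(-1.467 + 1.467) = -1.467
  grad(y) = -9.934, v = y - alpha*grad = 1.2043
  prox(v) = soft_thresh(1.2043, 0.2044) = 0.9999
Iteration 2: beta = 0.3333, y = 0.9999 + 0.3333*(0.9999 + 1.467) = 1.8222
  grad(y) = -3.3556, v = y - alpha*grad = 2.7245
  prox(v) = soft_thresh(2.7245, 0.2044) = 2.5201
Iteration 3: beta = 0.5, y = 2.5201 + 0.5*(2.5201 - 0.9999) = 3.2803
  grad(y) = -0.4394, v = y - alpha*grad = 3.3984
  prox(v) = soft_thresh(3.3984, 0.2044) = 3.1941
Iteration 4: beta = 0.6, y = 3.1941 + 0.6*(3.1941 - 2.5201) = 3.5984
  grad(y) = 0.1969, v = y - alpha*grad = 3.5455
  prox(v) = soft_thresh(3.5455, 0.2044) = 3.3411
f(x_4) = 1*3.3411^2 - 7*3.3411 + 0.76*|3.3411| = -9.6855


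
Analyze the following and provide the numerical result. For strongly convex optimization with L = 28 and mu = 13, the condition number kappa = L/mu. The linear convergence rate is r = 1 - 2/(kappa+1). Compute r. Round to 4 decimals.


Step 1: Compute the condition number.
kappa = L/mu = 28/13 = 2.1538
Step 2: Compute the convergence rate.
r = 1 - 2/(kappa + 1) = 1 - 2*mu/(L + mu) = (L - mu)/(L + mu) = 15/41 = 0.3659


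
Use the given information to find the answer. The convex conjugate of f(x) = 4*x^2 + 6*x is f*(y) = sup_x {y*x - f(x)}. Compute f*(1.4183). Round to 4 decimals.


f*(y) = sup_x {y*x - a*x^2 - b*x} = sup_x {(y-b)*x - a*x^2}
FOC: (y - b) - 2a*x = 0 => x* = (y - b)/(2a)
x* = (1.4183 - 6)/(2*4) = -0.5727
f*(1.4183) = (y-b)^2/(4a) = (1.4183 - 6)^2/(4*4)
= 20.992/16 = 1.312


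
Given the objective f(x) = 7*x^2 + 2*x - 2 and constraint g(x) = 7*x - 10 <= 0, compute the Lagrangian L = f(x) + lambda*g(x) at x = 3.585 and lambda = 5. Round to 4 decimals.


Step 1: Evaluate f(x).
f(3.585) = 7*3.585^2 + 2*3.585 - 2 = 95.1356
Step 2: Evaluate g(x).
g(3.585) = 7*3.585 - 10 = 15.095
Step 3: Compute Lagrangian.
L = 95.1356 + 5*15.095 = 170.6106


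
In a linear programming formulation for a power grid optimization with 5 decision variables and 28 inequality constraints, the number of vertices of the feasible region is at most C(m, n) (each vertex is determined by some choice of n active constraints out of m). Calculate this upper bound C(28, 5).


Each vertex corresponds to some choice of n active constraints out of m, so the number of vertices is at most C(m, n) = m! / (n!(m-n)!).
m = 28, n = 5
Numerator: 28 * 27 * 26 * 25 * 24
Denominator: 5! = 120
C(28, 5) = 98280


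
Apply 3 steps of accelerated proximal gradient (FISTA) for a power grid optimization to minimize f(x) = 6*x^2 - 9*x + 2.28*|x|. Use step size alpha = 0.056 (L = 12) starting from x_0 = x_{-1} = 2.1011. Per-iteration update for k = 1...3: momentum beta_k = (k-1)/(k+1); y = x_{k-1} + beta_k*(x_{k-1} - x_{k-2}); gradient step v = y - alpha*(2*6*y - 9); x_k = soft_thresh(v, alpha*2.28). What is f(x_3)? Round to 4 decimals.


FISTA on f(x) = 6*x^2 - 9*x + 2.28*|x|
L = 12, alpha = 0.056
Iteration 1: beta = 0.0, y = 2.1011 + 0.0*(2.1011 - 2.1011) = 2.1011
  grad(y) = 16.2132, v = y - alpha*grad = 1.1932
  prox(v) = soft_thresh(1.1932, 0.1277) = 1.0655
Iteration 2: beta = 0.3333, y = 1.0655 + 0.3333*(1.0655 - 2.1011) = 0.7203
  grad(y) = -0.3567, v = y - alpha*grad = 0.7403
  prox(v) = soft_thresh(0.7403, 0.1277) = 0.6126
Iteration 3: beta = 0.5, y = 0.6126 + 0.5*(0.6126 - 1.0655) = 0.3861
  grad(y) = -4.3666, v = y - alpha*grad = 0.6306
  prox(v) = soft_thresh(0.6306, 0.1277) = 0.503
f(x_3) = 6*0.503^2 - 9*0.503 + 2.28*|0.503| = -1.8621


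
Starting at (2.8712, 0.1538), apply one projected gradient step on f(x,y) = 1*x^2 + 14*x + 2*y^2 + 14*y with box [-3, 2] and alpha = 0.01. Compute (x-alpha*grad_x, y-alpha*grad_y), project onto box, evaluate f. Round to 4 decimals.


Step 1: Compute gradient at (2.8712, 0.1538).
grad_x = 2*1*2.8712 + 14 = 19.7424
grad_y = 2*2*0.1538 + 14 = 14.6152
Step 2: Gradient step.
x_raw = 2.8712 - 0.01*19.7424 = 2.6738
y_raw = 0.1538 - 0.01*14.6152 = 0.0076
Step 3: Project onto [-3, 2].
x_proj = clip(2.6738) = 2.0
y_proj = clip(0.0076) = 0.0076
Step 4: Evaluate f.
f(2.0, 0.0076) = 32.1072


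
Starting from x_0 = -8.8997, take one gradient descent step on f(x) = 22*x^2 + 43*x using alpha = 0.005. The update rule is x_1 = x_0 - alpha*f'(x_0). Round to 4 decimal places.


We compute the gradient at x_0 and apply the update.
f'(x) = 44*x + 43
f'(-8.8997) = 44*-8.8997 + 43 = -348.5868
x_1 = -8.8997 - 0.005*-348.5868 = -7.1568


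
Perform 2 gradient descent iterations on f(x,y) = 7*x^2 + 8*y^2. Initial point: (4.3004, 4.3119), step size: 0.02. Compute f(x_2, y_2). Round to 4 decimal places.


Gradient descent on f(x,y) = 7*x^2 + 8*y^2.
Starting point: (4.3004, 4.3119), alpha = 0.02
Step 1: grad_x = 2*7*4.3004 = 60.2056, grad_y = 2*8*4.3119 = 68.9904
  x_1 = 4.3004 - 0.02*60.2056 = 3.0963
  y_1 = 4.3119 - 0.02*68.9904 = 2.9321
Step 2: grad_x = 2*7*3.0963 = 43.348, grad_y = 2*8*2.9321 = 46.9135
  x_2 = 3.0963 - 0.02*43.348 = 2.2293
  y_2 = 2.9321 - 0.02*46.9135 = 1.9938
f(2.2293, 1.9938) = 7*2.2293^2 + 8*1.9938^2 = 66.5919


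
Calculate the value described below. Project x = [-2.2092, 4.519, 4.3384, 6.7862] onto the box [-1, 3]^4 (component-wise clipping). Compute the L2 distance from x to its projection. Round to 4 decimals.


Project each component onto [-1, 3].
clip(-2.2092) = -1.0, clip(4.519) = 3.0, clip(4.3384) = 3.0, clip(6.7862) = 3.0
Projection = [-1.0, 3.0, 3.0, 3.0]
Squared diffs: [1.4622, 2.3074, 1.7913, 14.3353]
Distance = sqrt(19.8962) = 4.4605


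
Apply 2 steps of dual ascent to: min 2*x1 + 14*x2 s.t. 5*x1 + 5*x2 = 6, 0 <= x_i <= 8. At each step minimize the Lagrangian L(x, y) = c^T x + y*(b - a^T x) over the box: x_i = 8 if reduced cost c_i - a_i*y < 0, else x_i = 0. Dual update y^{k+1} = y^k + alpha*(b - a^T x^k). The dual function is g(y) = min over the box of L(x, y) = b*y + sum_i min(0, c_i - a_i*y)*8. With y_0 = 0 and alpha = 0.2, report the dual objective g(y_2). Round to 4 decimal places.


Dual ascent for LP: min 2*x1 + 14*x2, 5*x1 + 5*x2 = 6, 0 <= x_i <= 8
Step 1: y^k = 0.0, reduced costs: (2.0, 14.0)
  x^k = (0.0, 0.0), subgradient = b - a^T x = 6.0
  y^{k+1} = 0.0 + 0.2*6.0 = 1.2
Step 2: y^k = 1.2, reduced costs: (-4.0, 8.0)
  x^k = (8.0, 0.0), subgradient = b - a^T x = -34.0
  y^{k+1} = 1.2 + 0.2*-34.0 = -5.6
Dual objective at y_2 = -5.6: reduced costs (30.0, 42.0), box minimizer x = (0.0, 0.0)
g(y_2) = b*y + (c1 - a1*y)*x1 + (c2 - a2*y)*x2 = 6*(-5.6) + 30.0*0.0 + 42.0*0.0 = -33.6 + 0.0 + 0.0 = -33.6


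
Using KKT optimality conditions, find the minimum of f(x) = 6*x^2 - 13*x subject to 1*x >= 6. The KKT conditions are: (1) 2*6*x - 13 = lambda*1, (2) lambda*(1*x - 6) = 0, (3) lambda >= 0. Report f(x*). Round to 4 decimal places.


Step 1: Try lambda = 0 (constraint inactive).
x_unc = 13/(2*6) = 1.0833
Check: 1*1.0833 = 1.0833 < 6 -- violated!
Step 2: Constraint must be active: 1*x = 6
x* = 6/1 = 6.0
lambda = (2*6*6.0 - 13)/1 = 59.0
Step 3: Compute optimal value.
f(x*) = 6*6.0^2 - 13*6.0 = 138.0


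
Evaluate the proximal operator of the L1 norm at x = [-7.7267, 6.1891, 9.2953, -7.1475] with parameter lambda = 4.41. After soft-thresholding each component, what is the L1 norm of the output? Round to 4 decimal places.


Soft-thresholding with lambda = 4.41:
prox(-7.7267) = sign(-7.7267)*max(|-7.7267| - 4.41, 0) = -3.3167
prox(6.1891) = sign(6.1891)*max(|6.1891| - 4.41, 0) = 1.7791
prox(9.2953) = sign(9.2953)*max(|9.2953| - 4.41, 0) = 4.8853
prox(-7.1475) = sign(-7.1475)*max(|-7.1475| - 4.41, 0) = -2.7375
prox(x) = [-3.3167, 1.7791, 4.8853, -2.7375]
||prox(x)||_1 = 3.3167 + 1.7791 + 4.8853 + 2.7375 = 12.7186


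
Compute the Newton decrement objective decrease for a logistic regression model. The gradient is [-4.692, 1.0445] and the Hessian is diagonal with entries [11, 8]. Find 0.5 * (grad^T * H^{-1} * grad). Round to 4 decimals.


Step 1: H is diagonal, so H^(-1) * g = [-0.4265, 0.1306].
Step 2: g^T H^(-1) g = sum_i g_i^2 / H_ii
  = (-4.692)^2/11 + (1.0445)^2/8
  = 2.0014 + 0.1364 = 2.1377
Step 3: Objective decrease = 0.5 * g^T H^(-1) g = 1.0689


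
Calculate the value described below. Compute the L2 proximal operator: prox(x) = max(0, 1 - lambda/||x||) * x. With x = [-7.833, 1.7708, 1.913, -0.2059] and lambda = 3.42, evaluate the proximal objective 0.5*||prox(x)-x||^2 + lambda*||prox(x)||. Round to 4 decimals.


Step 1: Compute ||x||.
||x|| = 8.2579
Step 2: Compute scaling factor.
scale = max(0, 1 - 3.42/8.2579) = 0.5859
Step 3: prox(x) = [-4.589, 1.0374, 1.1207, -0.1206]
||prox(x)|| = 4.8379
Step 4: Proximal objective.
0.5*||prox-x||^2 = 5.8482
lambda*||prox|| = 16.5456
Total = 22.394


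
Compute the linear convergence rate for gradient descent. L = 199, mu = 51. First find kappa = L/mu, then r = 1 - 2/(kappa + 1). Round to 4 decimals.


Step 1: Compute the condition number.
kappa = L/mu = 199/51 = 3.902
Step 2: Compute the convergence rate.
r = 1 - 2/(kappa + 1) = 1 - 2*mu/(L + mu) = (L - mu)/(L + mu) = 148/250 = 0.592


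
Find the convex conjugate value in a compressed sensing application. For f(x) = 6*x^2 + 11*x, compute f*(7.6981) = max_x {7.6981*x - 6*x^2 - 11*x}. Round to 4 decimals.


f*(y) = sup_x {y*x - a*x^2 - b*x} = sup_x {(y-b)*x - a*x^2}
FOC: (y - b) - 2a*x = 0 => x* = (y - b)/(2a)
x* = (7.6981 - 11)/(2*6) = -0.2752
f*(7.6981) = (y-b)^2/(4a) = (7.6981 - 11)^2/(4*6)
= 10.9025/24 = 0.4543


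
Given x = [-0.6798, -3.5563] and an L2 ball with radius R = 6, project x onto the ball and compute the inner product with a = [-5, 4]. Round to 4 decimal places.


Step 1: Compute ||x|| (intermediates to 6 decimals).
||x|| = sqrt((-0.6798)^2 + (-3.5563)^2) = 3.62069
Step 2: Project.
Since ||x|| <= R, proj = x (no scaling needed).
proj(x) = [-0.6798, -3.5563]
Step 3: Dot product.
a^T * proj(x) = -5*(-0.6798) + 4*(-3.5563) = -10.8262


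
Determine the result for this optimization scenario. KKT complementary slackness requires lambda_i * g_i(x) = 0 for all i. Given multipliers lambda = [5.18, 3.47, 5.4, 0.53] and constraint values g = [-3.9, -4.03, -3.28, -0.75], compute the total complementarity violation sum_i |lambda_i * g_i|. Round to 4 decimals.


KKT complementary slackness check:
lambda_1 * g_1 = 5.18 * -3.9 = -20.202
lambda_2 * g_2 = 3.47 * -4.03 = -13.9841
lambda_3 * g_3 = 5.4 * -3.28 = -17.712
lambda_4 * g_4 = 0.53 * -0.75 = -0.3975
Total violation = 20.202 + 13.9841 + 17.712 + 0.3975 = 52.2956


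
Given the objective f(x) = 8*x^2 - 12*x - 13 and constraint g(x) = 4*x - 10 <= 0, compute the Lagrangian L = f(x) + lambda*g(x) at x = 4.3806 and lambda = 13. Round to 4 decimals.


Step 1: Evaluate f(x).
f(4.3806) = 8*4.3806^2 - 12*4.3806 - 13 = 87.9501
Step 2: Evaluate g(x).
g(4.3806) = 4*4.3806 - 10 = 7.5224
Step 3: Compute Lagrangian.
L = 87.9501 + 13*7.5224 = 185.7413


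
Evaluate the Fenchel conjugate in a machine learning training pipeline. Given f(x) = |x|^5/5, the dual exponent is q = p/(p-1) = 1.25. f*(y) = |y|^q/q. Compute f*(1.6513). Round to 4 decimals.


The conjugate exponent q satisfies 1/p + 1/q = 1.
p = 5, so q = 5/(5 - 1) = 1.25
|y|^q = 1.6513^1.25 = 1.8719
f*(1.6513) = 1.8719 / 1.25 = 1.4975


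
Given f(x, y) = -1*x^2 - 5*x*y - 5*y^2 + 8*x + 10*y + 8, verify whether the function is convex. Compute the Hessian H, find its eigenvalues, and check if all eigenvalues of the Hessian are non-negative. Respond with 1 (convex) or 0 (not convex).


The Hessian of f(x,y) = -1*x^2 - 5*x*y - 5*y^2 + 8*x + 10*y + 8 is:
H = [[-2, -5], [-5, -10]]
Trace = -2 - 10 = -12
Determinant = -2*-10 - (-5)^2 = -5
Discriminant = (-12)^2 - 4*-5 = 164.0
Eigenvalues: lambda_1 = -12.4031, lambda_2 = 0.4031
The function is not convex.

0
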